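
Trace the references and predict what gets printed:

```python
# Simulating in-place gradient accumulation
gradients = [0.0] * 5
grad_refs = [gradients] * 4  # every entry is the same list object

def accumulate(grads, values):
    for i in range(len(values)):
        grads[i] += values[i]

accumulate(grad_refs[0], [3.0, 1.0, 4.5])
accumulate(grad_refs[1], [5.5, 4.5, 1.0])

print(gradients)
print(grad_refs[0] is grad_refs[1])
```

Key concept: gradient accumulation aliasing.
Step by step:
`gradients = [0.0] * 5` → gradients = [0.0, 0.0, 0.0, 0.0, 0.0]
`grad_refs = [gradients] * 4` → grad_refs = [[0.0, 0.0, 0.0, 0.0, 0.0], [0.0, 0.0, 0.0, 0.0, 0.0], [0.0, 0.0, 0.0, 0.0, 0.0], [0.0, 0.0, 0.0, 0.0, 0.0]]
`accumulate(grad_refs[0], [3.0, 1.0, 4.5])` → gradients = [3.0, 1.0, 4.5, 0.0, 0.0]; grad_refs = [[3.0, 1.0, 4.5, 0.0, 0.0], [3.0, 1.0, 4.5, 0.0, 0.0], [3.0, 1.0, 4.5, 0.0, 0.0], [3.0, 1.0, 4.5, 0.0, 0.0]]
`accumulate(grad_refs[1], [5.5, 4.5, 1.0])` → gradients = [8.5, 5.5, 5.5, 0.0, 0.0]; grad_refs = [[8.5, 5.5, 5.5, 0.0, 0.0], [8.5, 5.5, 5.5, 0.0, 0.0], [8.5, 5.5, 5.5, 0.0, 0.0], [8.5, 5.5, 5.5, 0.0, 0.0]]
`print(gradients)` → prints [8.5, 5.5, 5.5, 0.0, 0.0]
`print(grad_refs[0] is grad_refs[1])` → prints True

Answer:
[8.5, 5.5, 5.5, 0.0, 0.0]
True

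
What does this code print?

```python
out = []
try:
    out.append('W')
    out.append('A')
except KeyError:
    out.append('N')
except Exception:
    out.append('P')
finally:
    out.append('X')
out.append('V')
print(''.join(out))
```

Execution trace: 'W' (try body) → 'A' (try body, no exception) → 'X' (finally) → 'V' (after the try/except). Output: WAXV

Answer: WAXV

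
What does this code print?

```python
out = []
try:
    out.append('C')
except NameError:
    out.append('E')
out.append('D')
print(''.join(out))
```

Execution trace: 'C' (try body, no exception) → 'D' (after the try/except). Output: CD

Answer: CD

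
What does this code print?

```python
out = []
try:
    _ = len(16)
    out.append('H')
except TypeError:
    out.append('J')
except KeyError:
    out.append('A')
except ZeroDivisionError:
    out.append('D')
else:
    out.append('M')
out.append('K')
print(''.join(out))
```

Execution trace: 'J' (except TypeError) → 'K' (after the try/except). Output: JK

Answer: JK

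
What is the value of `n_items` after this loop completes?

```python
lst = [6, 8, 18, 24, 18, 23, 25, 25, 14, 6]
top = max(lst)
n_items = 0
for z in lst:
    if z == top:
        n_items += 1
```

Count of max value 25 in [6, 8, 18, 24, 18, 23, 25, 25, 14, 6]
`n_items` takes the values: 0 → 1 → 2

Answer: 2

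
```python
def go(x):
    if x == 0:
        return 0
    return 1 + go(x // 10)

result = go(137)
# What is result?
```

Count of digits of 137: 3

Answer: 3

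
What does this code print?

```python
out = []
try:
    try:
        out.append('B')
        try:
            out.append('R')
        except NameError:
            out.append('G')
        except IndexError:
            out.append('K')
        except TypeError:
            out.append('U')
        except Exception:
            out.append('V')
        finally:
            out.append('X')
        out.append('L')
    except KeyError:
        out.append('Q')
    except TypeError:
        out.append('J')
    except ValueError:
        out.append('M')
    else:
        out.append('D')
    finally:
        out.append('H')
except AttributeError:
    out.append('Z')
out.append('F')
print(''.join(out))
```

Execution trace: 'B' (try body) → 'R' (inner try body, no exception) → 'X' (inner finally) → 'L' (try body, no exception) → 'D' (else) → 'H' (finally) → 'F' (after the try/except). Output: BRXLDHF

Answer: BRXLDHF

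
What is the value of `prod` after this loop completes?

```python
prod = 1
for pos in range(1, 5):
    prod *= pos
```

4! = 24
`prod` takes the values: 1 → 2 → 6 → 24

Answer: 24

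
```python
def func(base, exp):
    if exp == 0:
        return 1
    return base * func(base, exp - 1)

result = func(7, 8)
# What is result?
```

func(7, 8) = 7 * 7 * 7 * 7 * 7 * 7 * 7 * 7 = 5764801

Answer: 5764801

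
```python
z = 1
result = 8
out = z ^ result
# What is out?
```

Trace:
`z = 1` → z = 1
`result = 8` → result = 8
`out = z ^ result` → out = 9
So out = 9

Answer: 9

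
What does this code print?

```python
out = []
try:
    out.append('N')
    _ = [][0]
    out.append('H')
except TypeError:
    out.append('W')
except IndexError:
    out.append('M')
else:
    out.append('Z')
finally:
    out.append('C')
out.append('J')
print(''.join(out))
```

Execution trace: 'N' (try body) → 'M' (except IndexError) → 'C' (finally) → 'J' (after the try/except). Output: NMCJ

Answer: NMCJ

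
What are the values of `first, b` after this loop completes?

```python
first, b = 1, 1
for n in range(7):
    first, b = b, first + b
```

Fibonacci: after 7 iterations
`first, b` takes the values: (1, 1) → (1, 2) → (2, 3) → (3, 5) → (5, 8) → (8, 13) → (13, 21) → (21, 34)

Answer: 21, 34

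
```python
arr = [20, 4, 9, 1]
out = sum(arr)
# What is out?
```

Trace:
`arr = [20, 4, 9, 1]` → arr = [20, 4, 9, 1]
`out = sum(arr)` → out = 34
So out = 34

Answer: 34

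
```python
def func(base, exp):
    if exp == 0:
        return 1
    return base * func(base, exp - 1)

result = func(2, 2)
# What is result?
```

func(2, 2) = 2 * 2 = 4

Answer: 4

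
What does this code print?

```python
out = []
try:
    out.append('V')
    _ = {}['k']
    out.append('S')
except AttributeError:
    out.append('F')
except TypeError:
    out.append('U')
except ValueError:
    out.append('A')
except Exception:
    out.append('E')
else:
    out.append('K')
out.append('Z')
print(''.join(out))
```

Execution trace: 'V' (try body) → 'E' (except Exception) → 'Z' (after the try/except). Output: VEZ

Answer: VEZ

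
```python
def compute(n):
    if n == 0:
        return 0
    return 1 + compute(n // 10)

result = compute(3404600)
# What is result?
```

Count of digits of 3404600: 7

Answer: 7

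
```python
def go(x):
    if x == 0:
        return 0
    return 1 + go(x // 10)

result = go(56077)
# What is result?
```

Count of digits of 56077: 5

Answer: 5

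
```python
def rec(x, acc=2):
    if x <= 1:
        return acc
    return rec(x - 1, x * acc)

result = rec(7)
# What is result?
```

Accumulator trace (n, acc): (7, 2) -> (6, 14) -> (5, 84) -> (4, 420) -> (3, 1680) -> (2, 5040) -> (1, 10080) -> return 10080

Answer: 10080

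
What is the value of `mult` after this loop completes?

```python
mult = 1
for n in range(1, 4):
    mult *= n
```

3! = 6
`mult` takes the values: 1 → 2 → 6

Answer: 6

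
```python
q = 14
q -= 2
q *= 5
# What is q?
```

Trace:
`q = 14` → q = 14
`q -= 2` → q = 12
`q *= 5` → q = 60
So q = 60

Answer: 60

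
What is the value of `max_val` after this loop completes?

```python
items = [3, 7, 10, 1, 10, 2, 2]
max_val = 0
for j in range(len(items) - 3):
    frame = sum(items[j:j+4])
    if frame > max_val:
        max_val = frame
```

Max sum of 4-element window in [3, 7, 10, 1, 10, 2, 2]
`max_val` takes the values: 0 → 21 → 28

Answer: 28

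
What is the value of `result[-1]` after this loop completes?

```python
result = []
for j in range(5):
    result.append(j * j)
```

Last element of squares 0 to 4
`result` takes the values: [] → [0] → [0, 1] → [0, 1, 4] → [0, 1, 4, 9] → [0, 1, 4, 9, 16]
So `result[-1]` = 16

Answer: 16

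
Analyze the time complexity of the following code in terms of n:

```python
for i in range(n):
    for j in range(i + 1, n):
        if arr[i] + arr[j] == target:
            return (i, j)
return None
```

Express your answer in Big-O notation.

This is Two sum brute force. Time complexity: O(n²).

Answer: O(n²)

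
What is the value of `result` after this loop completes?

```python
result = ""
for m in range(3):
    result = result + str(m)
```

Concatenate digits 0 to 2
`result` takes the values: "" → "0" → "01" → "012"

Answer: "012"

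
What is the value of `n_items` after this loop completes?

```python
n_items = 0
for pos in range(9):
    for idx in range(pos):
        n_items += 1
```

Triangle number: 0+1+2+...+8
`n_items` takes the values: 0 → 1 → 2 → 3 → 4 → 5 → 6 → 7 → 8 → 9 → 10 → 11 → 12 → 13 → 14 → 15 → 16 → 17 → 18 → 19 → 20 → 21 → 22 → 23 → 24 → 25 → 26 → 27 → 28 → 29 → 30 → 31 → 32 → 33 → 34 → 35 → 36

Answer: 36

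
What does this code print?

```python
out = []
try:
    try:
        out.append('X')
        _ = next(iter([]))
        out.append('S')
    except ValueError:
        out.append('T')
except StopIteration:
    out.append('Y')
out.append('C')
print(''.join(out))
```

Execution trace: 'X' (try body) → 'Y' (outer except StopIteration) → 'C' (after the try/except). Output: XYC

Answer: XYC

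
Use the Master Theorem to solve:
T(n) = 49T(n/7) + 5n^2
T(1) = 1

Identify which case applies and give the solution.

a=49, b=7, f(n)=5n^2. log_7(49) = 2. Since c=2 = 2, Case 2 applies: T(n) = Θ(n^log_b(a) · log n) = O(n^2 log n).

Answer: O(n^2 log n) - Case 2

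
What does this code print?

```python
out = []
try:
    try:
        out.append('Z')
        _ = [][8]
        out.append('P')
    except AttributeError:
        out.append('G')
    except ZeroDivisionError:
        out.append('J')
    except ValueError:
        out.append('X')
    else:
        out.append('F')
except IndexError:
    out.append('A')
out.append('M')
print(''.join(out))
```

Execution trace: 'Z' (inner try body) → 'A' (outer except IndexError) → 'M' (after the try/except). Output: ZAM

Answer: ZAM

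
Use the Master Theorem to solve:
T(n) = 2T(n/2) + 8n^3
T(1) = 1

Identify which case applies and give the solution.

a=2, b=2, f(n)=8n^3. log_2(2) = 1. Since c=3 > 1 and the regularity condition holds (2(n/2)^3 = (2/2^3)n^3 with 2/2^3 < 1), Case 3 applies: T(n) = Θ(f(n)) = O(n^3).

Answer: O(n^3) - Case 3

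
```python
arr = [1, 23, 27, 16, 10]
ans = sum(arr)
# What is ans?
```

Trace:
`arr = [1, 23, 27, 16, 10]` → arr = [1, 23, 27, 16, 10]
`ans = sum(arr)` → ans = 77
So ans = 77

Answer: 77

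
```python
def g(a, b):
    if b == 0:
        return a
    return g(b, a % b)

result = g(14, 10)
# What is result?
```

g(14, 10) -> g(10, 4) -> g(4, 2) -> g(2, 0) -> 2

Answer: 2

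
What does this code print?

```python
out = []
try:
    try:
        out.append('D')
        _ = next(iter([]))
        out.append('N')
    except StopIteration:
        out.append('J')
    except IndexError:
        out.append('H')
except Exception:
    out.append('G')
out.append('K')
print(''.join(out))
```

Execution trace: 'D' (inner try body) → 'J' (inner except StopIteration) → 'K' (after the try/except). Output: DJK

Answer: DJK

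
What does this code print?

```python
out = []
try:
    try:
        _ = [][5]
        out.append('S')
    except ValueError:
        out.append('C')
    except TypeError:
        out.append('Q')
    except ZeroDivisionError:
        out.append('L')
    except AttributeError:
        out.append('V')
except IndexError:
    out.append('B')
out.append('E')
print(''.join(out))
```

Execution trace: 'B' (outer except IndexError) → 'E' (after the try/except). Output: BE

Answer: BE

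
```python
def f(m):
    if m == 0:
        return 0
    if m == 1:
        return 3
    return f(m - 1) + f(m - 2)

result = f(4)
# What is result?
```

Build up from base cases: f(0)=0, f(1)=3, f(2)=3, f(3)=6, f(4)=9

Answer: 9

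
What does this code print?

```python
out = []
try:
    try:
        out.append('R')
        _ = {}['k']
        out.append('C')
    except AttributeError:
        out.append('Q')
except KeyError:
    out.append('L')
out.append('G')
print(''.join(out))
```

Execution trace: 'R' (try body) → 'L' (outer except KeyError) → 'G' (after the try/except). Output: RLG

Answer: RLG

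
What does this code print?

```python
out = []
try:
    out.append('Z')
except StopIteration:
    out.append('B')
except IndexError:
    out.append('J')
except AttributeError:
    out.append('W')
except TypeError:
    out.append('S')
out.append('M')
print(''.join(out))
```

Execution trace: 'Z' (try body, no exception) → 'M' (after the try/except). Output: ZM

Answer: ZM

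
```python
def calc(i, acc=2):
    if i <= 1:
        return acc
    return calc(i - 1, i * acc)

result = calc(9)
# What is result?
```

Accumulator trace (n, acc): (9, 2) -> (8, 18) -> (7, 144) -> (6, 1008) -> (5, 6048) -> (4, 30240) -> (3, 120960) -> (2, 362880) -> (1, 725760) -> return 725760

Answer: 725760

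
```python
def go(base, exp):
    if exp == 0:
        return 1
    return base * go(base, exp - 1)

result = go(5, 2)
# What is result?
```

go(5, 2) = 5 * 5 = 25

Answer: 25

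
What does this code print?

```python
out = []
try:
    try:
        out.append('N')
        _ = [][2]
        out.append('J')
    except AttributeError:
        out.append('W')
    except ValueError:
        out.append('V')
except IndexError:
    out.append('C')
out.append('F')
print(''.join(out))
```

Execution trace: 'N' (try body) → 'C' (outer except IndexError) → 'F' (after the try/except). Output: NCF

Answer: NCF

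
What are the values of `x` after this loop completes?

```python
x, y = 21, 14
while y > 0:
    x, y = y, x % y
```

GCD of 21 and 14
`x` takes the values: 21 → 14 → 7

Answer: 7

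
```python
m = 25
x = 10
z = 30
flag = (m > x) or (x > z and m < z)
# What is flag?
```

Trace:
`m = 25` → m = 25
`x = 10` → x = 10
`z = 30` → z = 30
`flag = (m > x) or (x > z and m < z)` → flag = True
So flag = True

Answer: True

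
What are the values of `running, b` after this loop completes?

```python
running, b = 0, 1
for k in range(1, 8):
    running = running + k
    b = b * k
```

Sum and factorial of 1 to 7
`running, b` takes the values: (0, 1) → (1, 1) → (3, 1) → (3, 2) → (6, 2) → (6, 6) → (10, 6) → (10, 24) → (15, 24) → (15, 120) → (21, 120) → (21, 720) → (28, 720) → (28, 5040)

Answer: 28, 5040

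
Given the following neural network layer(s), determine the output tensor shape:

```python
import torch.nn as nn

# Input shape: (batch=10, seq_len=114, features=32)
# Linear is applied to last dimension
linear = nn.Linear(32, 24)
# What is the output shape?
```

Input: (10, 114, 32) -> Output: (10, 114, 24)

Answer: (10, 114, 24)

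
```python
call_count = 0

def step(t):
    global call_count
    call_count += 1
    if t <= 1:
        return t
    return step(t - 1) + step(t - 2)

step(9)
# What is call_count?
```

Calls(t) = 1 + Calls(t-1) + Calls(t-2); Calls(0)=Calls(1)=1. For t=9 this gives 109.

Answer: 109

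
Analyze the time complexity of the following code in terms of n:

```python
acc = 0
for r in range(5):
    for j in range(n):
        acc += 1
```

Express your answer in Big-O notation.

Each loop level contributes: 1 × n. Multiplying the contributions gives O(n).

Answer: O(n)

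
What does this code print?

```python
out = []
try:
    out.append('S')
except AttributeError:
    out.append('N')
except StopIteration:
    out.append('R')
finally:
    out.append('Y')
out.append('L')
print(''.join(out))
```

Execution trace: 'S' (try body, no exception) → 'Y' (finally) → 'L' (after the try/except). Output: SYL

Answer: SYL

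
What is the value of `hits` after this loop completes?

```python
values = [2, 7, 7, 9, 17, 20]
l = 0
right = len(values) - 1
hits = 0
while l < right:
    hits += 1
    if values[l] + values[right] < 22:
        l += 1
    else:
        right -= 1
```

Steps to find pair summing to 22
`hits` takes the values: 0 → 1 → 2 → 3 → 4 → 5

Answer: 5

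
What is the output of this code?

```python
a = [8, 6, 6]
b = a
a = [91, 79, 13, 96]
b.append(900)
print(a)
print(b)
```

Key concept: rebinding vs mutation: a is rebound to a new list, b still points at the original.
Step by step:
`a = [8, 6, 6]` → a = [8, 6, 6]
`b = a` → b = [8, 6, 6] (same object as a)
`a = [91, 79, 13, 96]` → a = [91, 79, 13, 96]
`b.append(900)` → b = [8, 6, 6, 900]
`print(a)` → prints [91, 79, 13, 96]
`print(b)` → prints [8, 6, 6, 900]

Answer:
[91, 79, 13, 96]
[8, 6, 6, 900]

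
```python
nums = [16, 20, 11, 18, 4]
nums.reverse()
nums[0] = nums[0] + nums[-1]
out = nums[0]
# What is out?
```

Trace:
`nums = [16, 20, 11, 18, 4]` → nums = [16, 20, 11, 18, 4]
`nums.reverse()` → nums = [4, 18, 11, 20, 16]
`nums[0] = nums[0] + nums[-1]` → nums = [20, 18, 11, 20, 16]
`out = nums[0]` → out = 20
So out = 20

Answer: 20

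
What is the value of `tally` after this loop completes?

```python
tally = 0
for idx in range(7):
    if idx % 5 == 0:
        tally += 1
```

Count numbers divisible by 5 in range(7)
`tally` takes the values: 0 → 1 → 2

Answer: 2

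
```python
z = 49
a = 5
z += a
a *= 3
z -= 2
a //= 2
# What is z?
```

Trace:
`z = 49` → z = 49
`a = 5` → a = 5
`z += a` → z = 54
`a *= 3` → a = 15
`z -= 2` → z = 52
`a //= 2` → a = 7
So z = 52

Answer: 52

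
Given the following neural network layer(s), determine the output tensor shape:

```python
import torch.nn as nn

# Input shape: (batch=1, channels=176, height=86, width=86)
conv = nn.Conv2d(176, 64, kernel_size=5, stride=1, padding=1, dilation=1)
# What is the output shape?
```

Input: (1, 176, 86, 86) -> Output: (1, 64, 84, 84)

Answer: (1, 64, 84, 84)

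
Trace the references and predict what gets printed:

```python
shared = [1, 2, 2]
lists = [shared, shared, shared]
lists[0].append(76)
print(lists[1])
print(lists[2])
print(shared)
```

Key concept: list of same reference.
Step by step:
`shared = [1, 2, 2]` → shared = [1, 2, 2]
`lists = [shared, shared, shared]` → lists = [[1, 2, 2], [1, 2, 2], [1, 2, 2]]
`lists[0].append(76)` → shared = [1, 2, 2, 76]; lists = [[1, 2, 2, 76], [1, 2, 2, 76], [1, 2, 2, 76]]
`print(lists[1])` → prints [1, 2, 2, 76]
`print(lists[2])` → prints [1, 2, 2, 76]
`print(shared)` → prints [1, 2, 2, 76]

Answer:
[1, 2, 2, 76]
[1, 2, 2, 76]
[1, 2, 2, 76]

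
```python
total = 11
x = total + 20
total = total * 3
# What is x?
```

Trace:
`total = 11` → total = 11
`x = total + 20` → x = 31
`total = total * 3` → total = 33
So x = 31

Answer: 31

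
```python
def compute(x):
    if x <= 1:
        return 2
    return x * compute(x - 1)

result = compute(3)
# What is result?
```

compute(3) = 3 * 2 * 2 = 12

Answer: 12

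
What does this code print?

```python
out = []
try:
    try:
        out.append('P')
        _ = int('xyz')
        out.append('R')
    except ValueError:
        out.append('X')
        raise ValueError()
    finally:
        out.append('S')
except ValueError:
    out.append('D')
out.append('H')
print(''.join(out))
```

Execution trace: 'P' (inner try body) → 'X' (inner except ValueError) → 'S' (inner finally) → 'D' (outer except ValueError) → 'H' (after the try/except). Output: PXSDH

Answer: PXSDH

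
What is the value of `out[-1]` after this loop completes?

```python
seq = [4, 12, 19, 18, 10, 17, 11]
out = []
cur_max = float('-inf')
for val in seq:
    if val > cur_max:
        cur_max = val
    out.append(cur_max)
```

Running max ends at 19
`out` takes the values: [] → [4] → [4, 12] → [4, 12, 19] → [4, 12, 19, 19] → [4, 12, 19, 19, 19] → [4, 12, 19, 19, 19, 19] → [4, 12, 19, 19, 19, 19, 19]
So `out[-1]` = 19

Answer: 19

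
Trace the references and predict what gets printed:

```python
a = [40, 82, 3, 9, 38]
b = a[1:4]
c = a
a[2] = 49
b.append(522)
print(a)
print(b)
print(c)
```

Key concept: slice vs alias.
Step by step:
`a = [40, 82, 3, 9, 38]` → a = [40, 82, 3, 9, 38]
`b = a[1:4]` → b = [82, 3, 9]
`c = a` → c = [40, 82, 3, 9, 38] (same object as a)
`a[2] = 49` → a = [40, 82, 49, 9, 38] (same object as c); c = [40, 82, 49, 9, 38] (same object as a)
`b.append(522)` → b = [82, 3, 9, 522]
`print(a)` → prints [40, 82, 49, 9, 38]
`print(b)` → prints [82, 3, 9, 522]
`print(c)` → prints [40, 82, 49, 9, 38]

Answer:
[40, 82, 49, 9, 38]
[82, 3, 9, 522]
[40, 82, 49, 9, 38]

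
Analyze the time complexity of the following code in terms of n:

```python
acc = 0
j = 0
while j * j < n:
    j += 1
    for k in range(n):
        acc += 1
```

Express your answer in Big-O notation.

Each loop level contributes: √n × n. Multiplying the contributions gives O(n√n).

Answer: O(n√n)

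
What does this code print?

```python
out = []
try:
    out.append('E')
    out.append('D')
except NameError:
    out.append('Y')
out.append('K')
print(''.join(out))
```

Execution trace: 'E' (try body) → 'D' (try body, no exception) → 'K' (after the try/except). Output: EDK

Answer: EDK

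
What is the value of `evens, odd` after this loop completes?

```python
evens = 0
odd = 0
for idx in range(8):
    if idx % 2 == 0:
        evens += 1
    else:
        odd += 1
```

Count evens and odds in range(8)
`evens, odd` takes the values: (0, 0) → (1, 0) → (1, 1) → (2, 1) → (2, 2) → (3, 2) → (3, 3) → (4, 3) → (4, 4)

Answer: 4, 4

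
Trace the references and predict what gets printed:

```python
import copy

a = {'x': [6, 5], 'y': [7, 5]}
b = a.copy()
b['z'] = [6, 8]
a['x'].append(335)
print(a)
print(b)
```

Key concept: shallow copy of dict with mutable values.
Step by step:
`a = {'x': [6, 5], 'y': [7, 5]}` → a = {'x': [6, 5], 'y': [7, 5]}
`b = a.copy()` → b = {'x': [6, 5], 'y': [7, 5]}
`b['z'] = [6, 8]` → b = {'x': [6, 5], 'y': [7, 5], 'z': [6, 8]}
`a['x'].append(335)` → a = {'x': [6, 5, 335], 'y': [7, 5]}; b = {'x': [6, 5, 335], 'y': [7, 5], 'z': [6, 8]}
`print(a)` → prints {'x': [6, 5, 335], 'y': [7, 5]}
`print(b)` → prints {'x': [6, 5, 335], 'y': [7, 5], 'z': [6, 8]}

Answer:
{'x': [6, 5, 335], 'y': [7, 5]}
{'x': [6, 5, 335], 'y': [7, 5], 'z': [6, 8]}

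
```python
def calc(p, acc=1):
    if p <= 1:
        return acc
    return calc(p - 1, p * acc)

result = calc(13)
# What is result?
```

Accumulator trace (n, acc): (13, 1) -> (12, 13) -> (11, 156) -> (10, 1716) -> (9, 17160) -> (8, 154440) -> (7, 1235520) -> (6, 8648640) -> (5, 51891840) -> (4, 259459200) -> (3, 1037836800) -> (2, 3113510400) -> (1, 6227020800) -> return 6227020800

Answer: 6227020800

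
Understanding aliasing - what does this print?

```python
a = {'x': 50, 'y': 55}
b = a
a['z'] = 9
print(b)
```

Key concept: dict aliasing.
Step by step:
`a = {'x': 50, 'y': 55}` → a = {'x': 50, 'y': 55}
`b = a` → b = {'x': 50, 'y': 55} (same object as a)
`a['z'] = 9` → a = {'x': 50, 'y': 55, 'z': 9} (same object as b); b = {'x': 50, 'y': 55, 'z': 9} (same object as a)
`print(b)` → prints {'x': 50, 'y': 55, 'z': 9}

Answer: {'x': 50, 'y': 55, 'z': 9}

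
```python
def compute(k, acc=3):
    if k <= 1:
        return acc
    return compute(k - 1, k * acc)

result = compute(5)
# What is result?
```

Accumulator trace (n, acc): (5, 3) -> (4, 15) -> (3, 60) -> (2, 180) -> (1, 360) -> return 360

Answer: 360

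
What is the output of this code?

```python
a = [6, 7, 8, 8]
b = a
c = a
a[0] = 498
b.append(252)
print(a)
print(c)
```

Key concept: multiple aliases.
Step by step:
`a = [6, 7, 8, 8]` → a = [6, 7, 8, 8]
`b = a` → b = [6, 7, 8, 8] (same object as a)
`c = a` → c = [6, 7, 8, 8] (same object as a, b)
`a[0] = 498` → a = [498, 7, 8, 8] (same object as b, c); b = [498, 7, 8, 8] (same object as a, c); c = [498, 7, 8, 8] (same object as a, b)
`b.append(252)` → a = [498, 7, 8, 8, 252] (same object as b, c); b = [498, 7, 8, 8, 252] (same object as a, c); c = [498, 7, 8, 8, 252] (same object as a, b)
`print(a)` → prints [498, 7, 8, 8, 252]
`print(c)` → prints [498, 7, 8, 8, 252]

Answer:
[498, 7, 8, 8, 252]
[498, 7, 8, 8, 252]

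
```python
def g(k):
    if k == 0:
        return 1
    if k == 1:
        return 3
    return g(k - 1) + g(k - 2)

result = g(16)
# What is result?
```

Build up from base cases: g(0)=1, g(1)=3, g(2)=4, g(3)=7, g(4)=11, g(5)=18, g(6)=29, ..., g(16)=3571

Answer: 3571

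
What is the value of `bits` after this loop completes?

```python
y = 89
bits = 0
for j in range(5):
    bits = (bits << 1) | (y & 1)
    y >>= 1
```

Reverse lowest 5 bits of 89
`bits` takes the values: 0 → 1 → 2 → 4 → 9 → 19

Answer: 19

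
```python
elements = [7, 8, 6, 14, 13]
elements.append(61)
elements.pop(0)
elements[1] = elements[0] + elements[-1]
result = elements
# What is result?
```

Trace:
`elements = [7, 8, 6, 14, 13]` → elements = [7, 8, 6, 14, 13]
`elements.append(61)` → elements = [7, 8, 6, 14, 13, 61]
`elements.pop(0)` → elements = [8, 6, 14, 13, 61]
`elements[1] = elements[0] + elements[-1]` → elements = [8, 69, 14, 13, 61]
`result = elements` → result = [8, 69, 14, 13, 61]
So result = [8, 69, 14, 13, 61]

Answer: [8, 69, 14, 13, 61]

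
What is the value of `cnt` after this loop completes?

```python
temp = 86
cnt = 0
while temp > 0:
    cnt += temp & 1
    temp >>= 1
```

Count set bits in 86 (binary: 0b1010110)
`cnt` takes the values: 0 → 1 → 2 → 3 → 4

Answer: 4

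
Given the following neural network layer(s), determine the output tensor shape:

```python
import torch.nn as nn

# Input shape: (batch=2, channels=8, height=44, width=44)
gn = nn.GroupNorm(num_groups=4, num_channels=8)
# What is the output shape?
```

Input: (2, 8, 44, 44) -> Output: (2, 8, 44, 44)

Answer: (2, 8, 44, 44)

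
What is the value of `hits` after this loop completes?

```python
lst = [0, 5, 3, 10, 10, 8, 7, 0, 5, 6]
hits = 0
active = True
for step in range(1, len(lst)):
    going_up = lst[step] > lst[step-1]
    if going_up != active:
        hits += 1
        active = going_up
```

Count direction changes in [0, 5, 3, 10, 10, 8, 7, 0, 5, 6]
`hits` takes the values: 0 → 1 → 2 → 3 → 4

Answer: 4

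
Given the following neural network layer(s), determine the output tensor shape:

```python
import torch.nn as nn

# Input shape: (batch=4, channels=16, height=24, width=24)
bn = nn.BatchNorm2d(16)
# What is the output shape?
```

Input: (4, 16, 24, 24) -> Output: (4, 16, 24, 24)

Answer: (4, 16, 24, 24)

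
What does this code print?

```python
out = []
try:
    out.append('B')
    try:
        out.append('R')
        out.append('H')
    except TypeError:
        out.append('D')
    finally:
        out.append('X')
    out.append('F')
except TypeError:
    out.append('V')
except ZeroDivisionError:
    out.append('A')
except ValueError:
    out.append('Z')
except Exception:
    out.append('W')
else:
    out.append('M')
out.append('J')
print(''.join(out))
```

Execution trace: 'B' (try body) → 'R' (inner try body) → 'H' (inner try body, no exception) → 'X' (inner finally) → 'F' (try body, no exception) → 'M' (else) → 'J' (after the try/except). Output: BRHXFMJ

Answer: BRHXFMJ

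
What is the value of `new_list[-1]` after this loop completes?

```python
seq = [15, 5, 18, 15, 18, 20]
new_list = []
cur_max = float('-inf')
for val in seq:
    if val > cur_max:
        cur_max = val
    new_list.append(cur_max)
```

Running max ends at 20
`new_list` takes the values: [] → [15] → [15, 15] → [15, 15, 18] → [15, 15, 18, 18] → [15, 15, 18, 18, 18] → [15, 15, 18, 18, 18, 20]
So `new_list[-1]` = 20

Answer: 20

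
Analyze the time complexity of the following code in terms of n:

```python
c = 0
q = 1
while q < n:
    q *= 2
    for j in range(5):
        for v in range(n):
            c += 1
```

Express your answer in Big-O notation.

Each loop level contributes: log n × 1 × n. Multiplying the contributions gives O(n log n).

Answer: O(n log n)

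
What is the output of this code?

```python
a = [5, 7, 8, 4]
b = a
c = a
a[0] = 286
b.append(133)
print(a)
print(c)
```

Key concept: multiple aliases.
Step by step:
`a = [5, 7, 8, 4]` → a = [5, 7, 8, 4]
`b = a` → b = [5, 7, 8, 4] (same object as a)
`c = a` → c = [5, 7, 8, 4] (same object as a, b)
`a[0] = 286` → a = [286, 7, 8, 4] (same object as b, c); b = [286, 7, 8, 4] (same object as a, c); c = [286, 7, 8, 4] (same object as a, b)
`b.append(133)` → a = [286, 7, 8, 4, 133] (same object as b, c); b = [286, 7, 8, 4, 133] (same object as a, c); c = [286, 7, 8, 4, 133] (same object as a, b)
`print(a)` → prints [286, 7, 8, 4, 133]
`print(c)` → prints [286, 7, 8, 4, 133]

Answer:
[286, 7, 8, 4, 133]
[286, 7, 8, 4, 133]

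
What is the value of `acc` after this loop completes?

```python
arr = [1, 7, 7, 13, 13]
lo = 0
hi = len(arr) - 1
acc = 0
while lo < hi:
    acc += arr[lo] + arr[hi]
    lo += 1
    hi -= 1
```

Sum of pairs from ends
`acc` takes the values: 0 → 14 → 34

Answer: 34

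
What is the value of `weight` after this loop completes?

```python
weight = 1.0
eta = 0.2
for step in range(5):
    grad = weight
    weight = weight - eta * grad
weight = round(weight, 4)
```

Gradient descent: w = 1.0 * (1 - 0.2)^5
`weight` takes the values: 1.0 → 0.8 → 0.64 → 0.512 → 0.4096 → 0.32768 → 0.3277

Answer: 0.3277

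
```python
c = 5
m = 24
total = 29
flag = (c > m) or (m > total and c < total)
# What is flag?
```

Trace:
`c = 5` → c = 5
`m = 24` → m = 24
`total = 29` → total = 29
`flag = (c > m) or (m > total and c < total)` → flag = False
So flag = False

Answer: False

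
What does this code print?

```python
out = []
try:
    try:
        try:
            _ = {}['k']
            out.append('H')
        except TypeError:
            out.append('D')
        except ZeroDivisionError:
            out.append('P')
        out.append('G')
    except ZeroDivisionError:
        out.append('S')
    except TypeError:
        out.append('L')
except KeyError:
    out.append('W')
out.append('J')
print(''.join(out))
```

Execution trace: 'W' (outer except KeyError) → 'J' (after the try/except). Output: WJ

Answer: WJ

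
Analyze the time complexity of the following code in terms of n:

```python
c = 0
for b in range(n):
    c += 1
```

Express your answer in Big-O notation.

Each loop level contributes: n. Multiplying the contributions gives O(n).

Answer: O(n)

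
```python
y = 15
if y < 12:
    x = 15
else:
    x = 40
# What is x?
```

Trace:
`y = 15` → y = 15
`if y < 12: ...` → y < 12 is False, take else branch → x = 40
So x = 40

Answer: 40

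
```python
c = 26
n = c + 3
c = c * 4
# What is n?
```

Trace:
`c = 26` → c = 26
`n = c + 3` → n = 29
`c = c * 4` → c = 104
So n = 29

Answer: 29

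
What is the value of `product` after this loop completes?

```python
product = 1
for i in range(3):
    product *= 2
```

2^3 = 8
`product` takes the values: 1 → 2 → 4 → 8

Answer: 8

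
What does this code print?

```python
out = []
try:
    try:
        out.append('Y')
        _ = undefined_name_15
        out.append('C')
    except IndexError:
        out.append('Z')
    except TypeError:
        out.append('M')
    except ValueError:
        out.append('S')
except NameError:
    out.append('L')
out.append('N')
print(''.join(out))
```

Execution trace: 'Y' (try body) → 'L' (outer except NameError) → 'N' (after the try/except). Output: YLN

Answer: YLN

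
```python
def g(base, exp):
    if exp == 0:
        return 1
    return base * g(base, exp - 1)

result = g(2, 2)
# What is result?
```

g(2, 2) = 2 * 2 = 4

Answer: 4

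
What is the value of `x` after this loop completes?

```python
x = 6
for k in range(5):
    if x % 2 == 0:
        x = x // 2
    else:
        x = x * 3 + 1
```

Collatz-style transformation from 6
`x` takes the values: 6 → 3 → 10 → 5 → 16 → 8

Answer: 8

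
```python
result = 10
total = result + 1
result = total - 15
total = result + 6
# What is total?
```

Trace:
`result = 10` → result = 10
`total = result + 1` → total = 11
`result = total - 15` → result = -4
`total = result + 6` → total = 2
So total = 2

Answer: 2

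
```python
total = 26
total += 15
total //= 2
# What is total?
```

Trace:
`total = 26` → total = 26
`total += 15` → total = 41
`total //= 2` → total = 20
So total = 20

Answer: 20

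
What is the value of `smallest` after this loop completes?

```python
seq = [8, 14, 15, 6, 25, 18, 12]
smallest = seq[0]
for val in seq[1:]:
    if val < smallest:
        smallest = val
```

Minimum of [8, 14, 15, 6, 25, 18, 12]
`smallest` takes the values: 8 → 6

Answer: 6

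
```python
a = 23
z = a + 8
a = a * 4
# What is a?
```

Trace:
`a = 23` → a = 23
`z = a + 8` → z = 31
`a = a * 4` → a = 92
So a = 92

Answer: 92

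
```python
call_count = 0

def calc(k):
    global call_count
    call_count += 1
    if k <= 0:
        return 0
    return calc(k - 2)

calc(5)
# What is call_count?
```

Linear recursion stepping by 2: 4 calls from k=5 down to ≤0.

Answer: 4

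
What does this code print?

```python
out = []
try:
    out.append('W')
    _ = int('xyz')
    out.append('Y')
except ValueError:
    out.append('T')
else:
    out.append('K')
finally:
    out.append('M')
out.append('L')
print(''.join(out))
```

Execution trace: 'W' (try body) → 'T' (except ValueError) → 'M' (finally) → 'L' (after the try/except). Output: WTML

Answer: WTML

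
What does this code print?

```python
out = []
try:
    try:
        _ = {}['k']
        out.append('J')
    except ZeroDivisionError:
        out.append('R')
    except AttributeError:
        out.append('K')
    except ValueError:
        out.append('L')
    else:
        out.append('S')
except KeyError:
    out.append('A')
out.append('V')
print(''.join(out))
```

Execution trace: 'A' (outer except KeyError) → 'V' (after the try/except). Output: AV

Answer: AV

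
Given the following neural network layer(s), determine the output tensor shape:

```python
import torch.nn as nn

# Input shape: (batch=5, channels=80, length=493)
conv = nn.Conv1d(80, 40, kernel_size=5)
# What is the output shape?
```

Input: (5, 80, 493) -> Output: (5, 40, 489)

Answer: (5, 40, 489)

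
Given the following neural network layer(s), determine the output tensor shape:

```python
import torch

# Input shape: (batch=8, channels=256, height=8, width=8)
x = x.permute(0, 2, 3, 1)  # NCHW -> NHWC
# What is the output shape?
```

Input: (8, 256, 8, 8) -> Output: (8, 8, 8, 256)

Answer: (8, 8, 8, 256)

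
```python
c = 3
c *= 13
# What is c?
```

Trace:
`c = 3` → c = 3
`c *= 13` → c = 39
So c = 39

Answer: 39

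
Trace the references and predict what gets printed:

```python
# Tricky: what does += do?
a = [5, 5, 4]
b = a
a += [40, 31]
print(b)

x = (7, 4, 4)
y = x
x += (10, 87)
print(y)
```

Key concept: += behavior differs for mutable vs immutable.
Step by step:
`a = [5, 5, 4]` → a = [5, 5, 4]
`b = a` → b = [5, 5, 4] (same object as a)
`a += [40, 31]` → a = [5, 5, 4, 40, 31] (same object as b); b = [5, 5, 4, 40, 31] (same object as a)
`print(b)` → prints [5, 5, 4, 40, 31]
`x = (7, 4, 4)` → x = (7, 4, 4)
`y = x` → y = (7, 4, 4)
`x += (10, 87)` → x = (7, 4, 4, 10, 87)
`print(y)` → prints (7, 4, 4)

Answer:
[5, 5, 4, 40, 31]
(7, 4, 4)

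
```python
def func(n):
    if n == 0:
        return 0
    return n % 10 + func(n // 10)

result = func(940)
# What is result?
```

Sum of digits of 940: 0 + 4 + 9 = 13

Answer: 13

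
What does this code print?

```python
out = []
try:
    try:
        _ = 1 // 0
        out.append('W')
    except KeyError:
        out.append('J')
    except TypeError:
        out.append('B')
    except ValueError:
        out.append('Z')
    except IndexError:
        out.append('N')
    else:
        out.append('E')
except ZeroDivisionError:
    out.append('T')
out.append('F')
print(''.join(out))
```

Execution trace: 'T' (outer except ZeroDivisionError) → 'F' (after the try/except). Output: TF

Answer: TF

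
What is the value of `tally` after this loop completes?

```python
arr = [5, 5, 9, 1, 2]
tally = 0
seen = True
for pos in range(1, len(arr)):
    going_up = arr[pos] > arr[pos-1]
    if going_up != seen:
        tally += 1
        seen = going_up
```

Count direction changes in [5, 5, 9, 1, 2]
`tally` takes the values: 0 → 1 → 2 → 3 → 4

Answer: 4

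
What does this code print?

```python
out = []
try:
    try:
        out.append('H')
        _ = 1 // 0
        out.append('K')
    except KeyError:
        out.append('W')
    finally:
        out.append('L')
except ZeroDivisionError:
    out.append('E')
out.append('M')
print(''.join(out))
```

Execution trace: 'H' (try body) → 'L' (finally) → 'E' (outer except ZeroDivisionError) → 'M' (after the try/except). Output: HLEM

Answer: HLEM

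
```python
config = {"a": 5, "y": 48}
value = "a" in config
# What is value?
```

Trace:
`config = {"a": 5, "y": 48}` → config = {'a': 5, 'y': 48}
`value = "a" in config` → value = True
So value = True

Answer: True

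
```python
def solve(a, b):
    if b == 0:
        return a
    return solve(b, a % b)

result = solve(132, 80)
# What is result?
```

solve(132, 80) -> solve(80, 52) -> solve(52, 28) -> solve(28, 24) -> solve(24, 4) -> solve(4, 0) -> 4

Answer: 4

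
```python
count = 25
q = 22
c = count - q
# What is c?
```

Trace:
`count = 25` → count = 25
`q = 22` → q = 22
`c = count - q` → c = 3
So c = 3

Answer: 3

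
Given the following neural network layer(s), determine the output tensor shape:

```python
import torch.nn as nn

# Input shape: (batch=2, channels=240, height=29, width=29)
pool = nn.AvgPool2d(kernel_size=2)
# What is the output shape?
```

Input: (2, 240, 29, 29) -> Output: (2, 240, 14, 14)

Answer: (2, 240, 14, 14)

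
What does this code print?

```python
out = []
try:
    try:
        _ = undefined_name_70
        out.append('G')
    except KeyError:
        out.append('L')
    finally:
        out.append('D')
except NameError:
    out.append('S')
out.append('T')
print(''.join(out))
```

Execution trace: 'D' (finally) → 'S' (outer except NameError) → 'T' (after the try/except). Output: DST

Answer: DST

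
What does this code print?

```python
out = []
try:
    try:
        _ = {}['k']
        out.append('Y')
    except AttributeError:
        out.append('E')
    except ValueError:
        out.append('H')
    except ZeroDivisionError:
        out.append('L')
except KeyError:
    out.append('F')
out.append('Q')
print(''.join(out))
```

Execution trace: 'F' (outer except KeyError) → 'Q' (after the try/except). Output: FQ

Answer: FQ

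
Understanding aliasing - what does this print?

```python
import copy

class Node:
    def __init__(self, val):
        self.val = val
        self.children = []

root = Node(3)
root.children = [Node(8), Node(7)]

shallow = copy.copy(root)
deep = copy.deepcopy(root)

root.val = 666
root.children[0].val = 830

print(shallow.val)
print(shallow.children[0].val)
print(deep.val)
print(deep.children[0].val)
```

Key concept: deep copy with custom objects.
Step by step:
`root = Node(3)` → root = Node(val=3, children=[])
`root.children = [Node(8), Node(7)]` → root = Node(val=3, children=[Node(val=8, children=[]), Node(val=7, children=[])])
`shallow = copy.copy(root)` → shallow = Node(val=3, children=[Node(val=8, children=[]), Node(val=7, children=[])])
`deep = copy.deepcopy(root)` → deep = Node(val=3, children=[Node(val=8, children=[]), Node(val=7, children=[])])
`root.val = 666` → root = Node(val=666, children=[Node(val=8, children=[]), Node(val=7, children=[])])
`root.children[0].val = 830` → root = Node(val=666, children=[Node(val=830, children=[]), Node(val=7, children=[])]); shallow = Node(val=3, children=[Node(val=830, children=[]), Node(val=7, children=[])])
`print(shallow.val)` → prints 3
`print(shallow.children[0].val)` → prints 830
`print(deep.val)` → prints 3
`print(deep.children[0].val)` → prints 8

Answer:
3
830
3
8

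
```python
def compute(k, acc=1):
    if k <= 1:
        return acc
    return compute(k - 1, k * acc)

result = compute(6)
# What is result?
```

Accumulator trace (n, acc): (6, 1) -> (5, 6) -> (4, 30) -> (3, 120) -> (2, 360) -> (1, 720) -> return 720

Answer: 720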